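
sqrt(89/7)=sqrt(623)/7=3.57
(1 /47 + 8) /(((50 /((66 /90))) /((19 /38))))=4147 /70500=0.06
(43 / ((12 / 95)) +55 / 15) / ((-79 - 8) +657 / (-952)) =-982702 / 250443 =-3.92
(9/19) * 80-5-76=-819/19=-43.11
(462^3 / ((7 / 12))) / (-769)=-169047648 / 769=-219827.89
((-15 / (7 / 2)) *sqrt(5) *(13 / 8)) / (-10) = 39 *sqrt(5) / 56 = 1.56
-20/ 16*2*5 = -25/ 2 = -12.50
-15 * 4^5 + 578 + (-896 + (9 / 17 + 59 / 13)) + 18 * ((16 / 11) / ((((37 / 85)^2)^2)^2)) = 39606147975922778942 / 8538837552481951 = 4638.35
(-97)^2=9409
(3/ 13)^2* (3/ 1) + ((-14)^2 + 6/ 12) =66471/ 338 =196.66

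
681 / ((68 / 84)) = 841.24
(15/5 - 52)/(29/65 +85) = -3185/5554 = -0.57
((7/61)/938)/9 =1/73566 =0.00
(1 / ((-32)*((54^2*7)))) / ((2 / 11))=-11 / 1306368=-0.00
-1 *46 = -46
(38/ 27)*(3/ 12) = 19/ 54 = 0.35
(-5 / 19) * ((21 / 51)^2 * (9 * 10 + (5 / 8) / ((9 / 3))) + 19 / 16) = -1143215 / 263568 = -4.34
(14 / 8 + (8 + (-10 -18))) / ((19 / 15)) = -1095 / 76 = -14.41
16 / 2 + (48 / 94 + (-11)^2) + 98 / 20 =63173 / 470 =134.41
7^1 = 7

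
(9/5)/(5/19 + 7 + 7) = 171/1355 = 0.13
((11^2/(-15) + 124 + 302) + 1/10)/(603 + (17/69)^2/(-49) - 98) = 975225783/1178106560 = 0.83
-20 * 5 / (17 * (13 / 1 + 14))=-100 / 459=-0.22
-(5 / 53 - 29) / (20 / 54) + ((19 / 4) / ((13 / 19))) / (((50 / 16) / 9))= 1688724 / 17225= 98.04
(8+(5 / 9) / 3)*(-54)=-442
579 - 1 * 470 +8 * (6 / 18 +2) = 383 / 3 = 127.67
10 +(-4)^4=266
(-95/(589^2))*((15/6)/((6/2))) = -25/109554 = -0.00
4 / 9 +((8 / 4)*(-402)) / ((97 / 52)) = -375884 / 873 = -430.57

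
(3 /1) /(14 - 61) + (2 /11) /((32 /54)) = 1005 /4136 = 0.24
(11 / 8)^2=121 / 64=1.89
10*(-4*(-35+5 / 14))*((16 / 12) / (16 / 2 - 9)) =-1847.62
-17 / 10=-1.70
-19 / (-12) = 19 / 12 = 1.58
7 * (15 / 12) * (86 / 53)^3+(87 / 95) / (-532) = 281266912301 / 7524243580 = 37.38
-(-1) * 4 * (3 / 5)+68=352 / 5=70.40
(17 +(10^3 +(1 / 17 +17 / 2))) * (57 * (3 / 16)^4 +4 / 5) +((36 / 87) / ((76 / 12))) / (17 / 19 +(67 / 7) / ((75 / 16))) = 8449010406067497 / 9464348016640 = 892.72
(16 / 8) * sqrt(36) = 12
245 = 245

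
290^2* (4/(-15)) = -67280/3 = -22426.67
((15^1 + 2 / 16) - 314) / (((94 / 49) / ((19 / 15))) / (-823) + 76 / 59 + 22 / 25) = -900740847475 / 6528718464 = -137.97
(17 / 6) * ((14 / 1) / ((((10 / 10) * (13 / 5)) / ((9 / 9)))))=595 / 39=15.26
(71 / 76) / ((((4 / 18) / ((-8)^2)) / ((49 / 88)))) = 31311 / 209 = 149.81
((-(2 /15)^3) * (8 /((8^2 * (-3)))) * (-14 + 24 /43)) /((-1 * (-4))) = -289 /870750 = -0.00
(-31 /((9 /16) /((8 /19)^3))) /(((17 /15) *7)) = -1269760 /2448663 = -0.52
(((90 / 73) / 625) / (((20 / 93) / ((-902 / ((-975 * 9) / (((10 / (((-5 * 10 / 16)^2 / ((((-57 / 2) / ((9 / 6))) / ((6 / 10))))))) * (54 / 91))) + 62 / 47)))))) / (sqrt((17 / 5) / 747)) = -258889644288 * sqrt(7055) / 81094264226875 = -0.27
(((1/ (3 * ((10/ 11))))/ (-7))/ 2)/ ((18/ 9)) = -11/ 840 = -0.01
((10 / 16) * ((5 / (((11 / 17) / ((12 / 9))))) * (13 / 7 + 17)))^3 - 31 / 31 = 614124657 / 343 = 1790450.90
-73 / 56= -1.30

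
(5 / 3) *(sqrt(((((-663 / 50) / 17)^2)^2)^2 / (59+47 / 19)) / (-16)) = -771147 *sqrt(1387) / 5840000000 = -0.00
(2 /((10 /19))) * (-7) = -133 /5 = -26.60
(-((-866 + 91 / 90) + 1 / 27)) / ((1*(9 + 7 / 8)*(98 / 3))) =2.68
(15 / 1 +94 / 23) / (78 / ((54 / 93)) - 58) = 1317 / 5267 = 0.25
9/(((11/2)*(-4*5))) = -9/110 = -0.08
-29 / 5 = -5.80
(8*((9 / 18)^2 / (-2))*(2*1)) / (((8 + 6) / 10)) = -10 / 7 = -1.43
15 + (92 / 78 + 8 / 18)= 1945 / 117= 16.62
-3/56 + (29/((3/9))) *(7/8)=1065/14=76.07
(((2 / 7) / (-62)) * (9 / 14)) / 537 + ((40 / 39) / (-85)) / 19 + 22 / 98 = 1533428359 / 6850273794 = 0.22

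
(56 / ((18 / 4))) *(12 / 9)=448 / 27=16.59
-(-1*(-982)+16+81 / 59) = -58963 / 59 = -999.37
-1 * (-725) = 725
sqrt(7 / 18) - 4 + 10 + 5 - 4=sqrt(14) / 6 + 7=7.62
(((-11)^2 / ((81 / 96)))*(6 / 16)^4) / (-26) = -363 / 3328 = -0.11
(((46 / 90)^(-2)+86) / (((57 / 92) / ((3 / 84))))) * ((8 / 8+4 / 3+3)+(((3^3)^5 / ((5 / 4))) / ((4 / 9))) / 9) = 15380007043 / 1035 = 14859910.19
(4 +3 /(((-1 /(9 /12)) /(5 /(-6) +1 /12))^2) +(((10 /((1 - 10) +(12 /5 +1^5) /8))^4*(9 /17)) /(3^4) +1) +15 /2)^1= 7297853030455579 /542135537088768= 13.46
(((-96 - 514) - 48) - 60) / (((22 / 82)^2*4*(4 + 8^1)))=-603479 / 2904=-207.81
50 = 50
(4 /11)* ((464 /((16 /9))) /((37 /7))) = 7308 /407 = 17.96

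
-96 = -96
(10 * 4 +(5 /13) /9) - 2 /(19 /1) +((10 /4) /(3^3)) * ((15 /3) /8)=4267663 /106704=40.00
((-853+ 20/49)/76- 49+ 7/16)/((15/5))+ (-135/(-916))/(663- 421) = -24673971845/1238259792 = -19.93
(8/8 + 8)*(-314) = -2826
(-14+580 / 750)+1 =-917 / 75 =-12.23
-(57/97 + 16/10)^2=-1125721/235225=-4.79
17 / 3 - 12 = -19 / 3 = -6.33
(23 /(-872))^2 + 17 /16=808437 /760384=1.06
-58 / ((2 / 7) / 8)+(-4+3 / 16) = -26045 / 16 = -1627.81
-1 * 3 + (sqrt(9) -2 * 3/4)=-3/2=-1.50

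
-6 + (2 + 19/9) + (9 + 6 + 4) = 154/9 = 17.11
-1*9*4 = -36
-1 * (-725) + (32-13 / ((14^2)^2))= 29080899 / 38416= 757.00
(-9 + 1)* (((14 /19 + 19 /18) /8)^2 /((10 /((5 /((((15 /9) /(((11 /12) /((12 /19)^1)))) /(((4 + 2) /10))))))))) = -4133459 /39398400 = -0.10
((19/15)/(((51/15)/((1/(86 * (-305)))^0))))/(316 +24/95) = 1805/1532244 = 0.00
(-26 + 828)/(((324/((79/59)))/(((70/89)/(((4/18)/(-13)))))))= -14413945/94518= -152.50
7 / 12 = 0.58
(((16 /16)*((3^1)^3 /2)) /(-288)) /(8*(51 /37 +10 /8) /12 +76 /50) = -0.01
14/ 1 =14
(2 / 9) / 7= 2 / 63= 0.03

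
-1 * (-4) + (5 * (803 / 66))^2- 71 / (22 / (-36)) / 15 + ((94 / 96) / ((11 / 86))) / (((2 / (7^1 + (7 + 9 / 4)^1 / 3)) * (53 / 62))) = 3154571399 / 839520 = 3757.59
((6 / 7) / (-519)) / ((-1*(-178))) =-1 / 107779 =-0.00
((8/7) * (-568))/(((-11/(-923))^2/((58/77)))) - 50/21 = -673583241274/195657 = -3442673.87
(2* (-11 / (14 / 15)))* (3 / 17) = -495 / 119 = -4.16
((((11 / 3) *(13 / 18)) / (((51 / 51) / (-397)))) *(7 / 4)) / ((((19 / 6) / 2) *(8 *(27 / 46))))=-9140131 / 36936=-247.46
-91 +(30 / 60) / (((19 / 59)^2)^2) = -11601061 / 260642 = -44.51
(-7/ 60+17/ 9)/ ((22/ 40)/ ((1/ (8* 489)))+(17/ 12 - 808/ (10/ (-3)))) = 319/ 431175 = 0.00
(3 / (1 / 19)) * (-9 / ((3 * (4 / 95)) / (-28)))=113715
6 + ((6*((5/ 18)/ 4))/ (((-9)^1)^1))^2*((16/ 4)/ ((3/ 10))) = 26369/ 4374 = 6.03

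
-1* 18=-18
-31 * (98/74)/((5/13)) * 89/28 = -251069/740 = -339.28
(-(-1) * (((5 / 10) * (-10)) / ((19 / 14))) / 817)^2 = 4900 / 240963529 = 0.00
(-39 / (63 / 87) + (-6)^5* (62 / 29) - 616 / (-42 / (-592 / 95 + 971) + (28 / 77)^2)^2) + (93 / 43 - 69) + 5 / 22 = -490566638861233009661 / 5161464329483462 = -95044.08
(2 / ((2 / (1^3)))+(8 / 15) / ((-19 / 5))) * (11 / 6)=539 / 342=1.58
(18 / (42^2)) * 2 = 1 / 49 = 0.02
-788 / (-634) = 394 / 317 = 1.24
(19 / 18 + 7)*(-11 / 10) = -319 / 36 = -8.86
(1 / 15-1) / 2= -7 / 15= -0.47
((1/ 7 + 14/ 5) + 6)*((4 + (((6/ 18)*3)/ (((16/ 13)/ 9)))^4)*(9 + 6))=176204162235/ 458752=384094.59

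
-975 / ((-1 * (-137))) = -975 / 137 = -7.12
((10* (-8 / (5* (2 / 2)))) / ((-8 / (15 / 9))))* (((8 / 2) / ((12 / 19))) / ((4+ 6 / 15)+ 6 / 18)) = 950 / 213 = 4.46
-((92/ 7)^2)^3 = -606355001344/ 117649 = -5153932.47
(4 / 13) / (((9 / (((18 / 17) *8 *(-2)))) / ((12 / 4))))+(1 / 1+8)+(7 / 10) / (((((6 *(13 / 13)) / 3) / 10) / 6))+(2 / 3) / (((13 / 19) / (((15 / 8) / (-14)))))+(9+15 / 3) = 521425 / 12376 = 42.13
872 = 872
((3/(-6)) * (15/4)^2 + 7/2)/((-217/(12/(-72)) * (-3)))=113/124992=0.00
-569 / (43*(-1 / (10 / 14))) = 2845 / 301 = 9.45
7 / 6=1.17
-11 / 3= -3.67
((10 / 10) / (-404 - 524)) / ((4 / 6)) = -3 / 1856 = -0.00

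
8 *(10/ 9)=8.89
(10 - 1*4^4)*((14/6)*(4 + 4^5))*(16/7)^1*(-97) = 130827392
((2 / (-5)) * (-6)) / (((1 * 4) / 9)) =27 / 5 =5.40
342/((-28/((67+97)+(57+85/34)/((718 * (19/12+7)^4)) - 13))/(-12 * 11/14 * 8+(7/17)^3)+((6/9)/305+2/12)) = 1996.34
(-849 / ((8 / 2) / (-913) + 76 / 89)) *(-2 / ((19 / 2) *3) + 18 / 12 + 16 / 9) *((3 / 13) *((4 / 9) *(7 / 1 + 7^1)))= -176584218349 / 38364534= -4602.80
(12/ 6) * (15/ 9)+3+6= 12.33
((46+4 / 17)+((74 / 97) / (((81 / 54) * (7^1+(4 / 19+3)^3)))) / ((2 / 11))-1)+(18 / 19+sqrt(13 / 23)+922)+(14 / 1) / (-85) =sqrt(299) / 23+62556645513818 / 64618777605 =968.84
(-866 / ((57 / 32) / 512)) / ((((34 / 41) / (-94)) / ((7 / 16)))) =11961829376 / 969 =12344509.16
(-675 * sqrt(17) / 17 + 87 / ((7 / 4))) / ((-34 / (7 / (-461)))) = 174 / 7837 - 4725 * sqrt(17) / 266458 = -0.05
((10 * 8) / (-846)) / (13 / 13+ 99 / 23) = -460 / 25803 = -0.02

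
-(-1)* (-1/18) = -1/18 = -0.06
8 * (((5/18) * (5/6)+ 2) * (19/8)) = 4579/108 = 42.40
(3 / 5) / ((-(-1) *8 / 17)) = 51 / 40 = 1.28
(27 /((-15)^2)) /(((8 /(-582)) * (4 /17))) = -14841 /400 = -37.10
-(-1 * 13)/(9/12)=52/3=17.33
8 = 8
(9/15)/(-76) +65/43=24571/16340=1.50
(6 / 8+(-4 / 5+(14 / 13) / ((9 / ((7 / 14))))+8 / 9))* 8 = 1402 / 195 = 7.19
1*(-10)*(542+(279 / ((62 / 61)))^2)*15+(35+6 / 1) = -22767593 / 2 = -11383796.50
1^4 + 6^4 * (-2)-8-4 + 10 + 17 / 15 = -38878 / 15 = -2591.87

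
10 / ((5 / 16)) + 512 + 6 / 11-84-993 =-5857 / 11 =-532.45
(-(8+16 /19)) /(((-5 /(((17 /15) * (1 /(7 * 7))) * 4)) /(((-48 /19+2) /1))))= -1088 /12635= -0.09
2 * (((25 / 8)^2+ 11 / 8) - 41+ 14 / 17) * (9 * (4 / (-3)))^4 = -20470968 / 17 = -1204174.59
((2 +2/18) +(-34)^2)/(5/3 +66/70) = 364805/822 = 443.80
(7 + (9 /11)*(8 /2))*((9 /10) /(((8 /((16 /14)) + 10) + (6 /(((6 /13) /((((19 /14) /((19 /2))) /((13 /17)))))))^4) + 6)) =271313 /1695760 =0.16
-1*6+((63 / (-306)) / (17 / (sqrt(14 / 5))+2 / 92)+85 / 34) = -3.52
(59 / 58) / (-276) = -59 / 16008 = -0.00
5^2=25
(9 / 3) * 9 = 27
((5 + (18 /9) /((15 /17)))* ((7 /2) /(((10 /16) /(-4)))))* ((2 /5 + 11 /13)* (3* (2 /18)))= -109872 /1625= -67.61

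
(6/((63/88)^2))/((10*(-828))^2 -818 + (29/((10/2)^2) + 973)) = 3025/17715423789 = 0.00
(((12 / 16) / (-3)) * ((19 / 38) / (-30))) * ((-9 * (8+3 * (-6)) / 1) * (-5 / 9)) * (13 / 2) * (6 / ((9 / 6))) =-65 / 12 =-5.42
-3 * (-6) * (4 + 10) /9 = 28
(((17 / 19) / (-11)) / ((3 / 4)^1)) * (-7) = 476 / 627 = 0.76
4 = 4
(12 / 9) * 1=4 / 3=1.33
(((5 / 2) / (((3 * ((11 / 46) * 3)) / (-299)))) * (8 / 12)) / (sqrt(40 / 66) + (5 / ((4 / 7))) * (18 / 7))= -137540 / 13349 + 110032 * sqrt(165) / 3964653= -9.95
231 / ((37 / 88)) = 20328 / 37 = 549.41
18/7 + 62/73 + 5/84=21341/6132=3.48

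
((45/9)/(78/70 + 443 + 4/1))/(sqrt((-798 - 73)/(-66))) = 175 * sqrt(57486)/13660764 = 0.00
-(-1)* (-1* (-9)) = 9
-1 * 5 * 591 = -2955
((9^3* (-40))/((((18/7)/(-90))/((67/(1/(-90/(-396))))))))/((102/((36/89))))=1025703000/16643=61629.69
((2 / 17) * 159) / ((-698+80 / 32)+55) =-212 / 7259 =-0.03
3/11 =0.27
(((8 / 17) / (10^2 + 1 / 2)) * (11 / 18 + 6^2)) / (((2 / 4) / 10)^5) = 16870400000 / 30753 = 548577.37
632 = 632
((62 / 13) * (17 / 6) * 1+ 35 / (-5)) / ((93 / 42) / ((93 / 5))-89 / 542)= -481838 / 3341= -144.22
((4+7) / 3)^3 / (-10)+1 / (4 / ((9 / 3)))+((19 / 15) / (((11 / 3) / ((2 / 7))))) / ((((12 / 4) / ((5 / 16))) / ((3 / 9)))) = -4.18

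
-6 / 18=-0.33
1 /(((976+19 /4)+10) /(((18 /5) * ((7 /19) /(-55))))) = -168 /6902225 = -0.00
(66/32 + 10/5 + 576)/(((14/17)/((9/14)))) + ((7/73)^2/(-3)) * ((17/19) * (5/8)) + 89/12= 146130130275/317523136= 460.22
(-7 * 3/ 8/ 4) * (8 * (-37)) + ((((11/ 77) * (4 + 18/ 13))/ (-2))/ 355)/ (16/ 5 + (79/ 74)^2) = 85214865871/ 438687132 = 194.25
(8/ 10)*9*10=72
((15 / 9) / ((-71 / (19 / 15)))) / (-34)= 19 / 21726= 0.00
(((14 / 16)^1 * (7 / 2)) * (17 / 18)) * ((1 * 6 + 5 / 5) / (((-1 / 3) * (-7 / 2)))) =17.35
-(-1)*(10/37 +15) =565/37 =15.27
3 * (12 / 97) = 36 / 97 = 0.37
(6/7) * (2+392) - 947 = -4265/7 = -609.29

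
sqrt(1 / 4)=1 / 2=0.50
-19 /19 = -1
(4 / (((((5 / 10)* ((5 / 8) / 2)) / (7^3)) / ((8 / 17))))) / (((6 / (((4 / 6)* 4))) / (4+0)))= 7346.03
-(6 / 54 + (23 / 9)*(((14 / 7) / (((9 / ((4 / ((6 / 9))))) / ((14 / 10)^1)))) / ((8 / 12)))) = -109 / 15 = -7.27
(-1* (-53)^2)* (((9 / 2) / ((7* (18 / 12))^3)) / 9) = -11236 / 9261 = -1.21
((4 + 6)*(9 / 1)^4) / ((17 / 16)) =1049760 / 17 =61750.59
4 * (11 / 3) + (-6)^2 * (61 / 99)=1216 / 33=36.85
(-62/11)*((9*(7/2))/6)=-651/22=-29.59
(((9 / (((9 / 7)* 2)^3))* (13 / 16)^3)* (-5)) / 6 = -3767855 / 15925248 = -0.24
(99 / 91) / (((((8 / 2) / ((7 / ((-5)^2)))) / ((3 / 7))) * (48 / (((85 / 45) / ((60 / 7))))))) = 187 / 1248000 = 0.00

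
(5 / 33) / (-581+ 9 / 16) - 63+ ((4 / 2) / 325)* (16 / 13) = -81565449353 / 1294839975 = -62.99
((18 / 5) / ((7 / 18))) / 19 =324 / 665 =0.49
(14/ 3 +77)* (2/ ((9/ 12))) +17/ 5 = 9953/ 45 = 221.18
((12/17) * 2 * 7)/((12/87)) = 1218/17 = 71.65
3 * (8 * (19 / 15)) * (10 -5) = 152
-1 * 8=-8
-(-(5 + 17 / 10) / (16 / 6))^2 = -40401 / 6400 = -6.31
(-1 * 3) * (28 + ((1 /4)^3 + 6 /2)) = -5955 /64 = -93.05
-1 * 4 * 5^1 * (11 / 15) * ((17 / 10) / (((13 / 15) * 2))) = -187 / 13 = -14.38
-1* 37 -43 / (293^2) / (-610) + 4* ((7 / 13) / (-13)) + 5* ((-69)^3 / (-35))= 2905059157776929 / 61951213870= 46892.69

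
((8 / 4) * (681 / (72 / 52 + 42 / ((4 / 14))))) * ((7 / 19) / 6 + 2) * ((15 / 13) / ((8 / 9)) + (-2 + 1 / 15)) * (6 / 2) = -10572979 / 293208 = -36.06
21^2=441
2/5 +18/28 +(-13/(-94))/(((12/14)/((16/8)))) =6739/4935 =1.37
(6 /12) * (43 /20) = 43 /40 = 1.08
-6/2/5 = -3/5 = -0.60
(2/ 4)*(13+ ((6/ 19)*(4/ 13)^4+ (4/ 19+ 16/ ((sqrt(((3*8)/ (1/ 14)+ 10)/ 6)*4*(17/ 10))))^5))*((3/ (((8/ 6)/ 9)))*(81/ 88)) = 82274038303399200*sqrt(519)/ 10538771911042832039+ 15103369443763592161727823/ 124452024241541618583104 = 121.54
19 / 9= 2.11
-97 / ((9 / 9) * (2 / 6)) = -291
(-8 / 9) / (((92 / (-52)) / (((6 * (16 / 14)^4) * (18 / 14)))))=2555904 / 386561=6.61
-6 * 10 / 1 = -60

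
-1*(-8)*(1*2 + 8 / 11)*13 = 3120 / 11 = 283.64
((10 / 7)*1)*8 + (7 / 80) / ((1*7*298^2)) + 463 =23593446727 / 49730240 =474.43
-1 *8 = -8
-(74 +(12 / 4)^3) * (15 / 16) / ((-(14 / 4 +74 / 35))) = 17675 / 1048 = 16.87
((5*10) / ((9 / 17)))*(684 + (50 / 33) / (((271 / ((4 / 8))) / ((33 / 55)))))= 1733157650 / 26829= 64600.16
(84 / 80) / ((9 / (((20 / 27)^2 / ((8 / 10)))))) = 175 / 2187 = 0.08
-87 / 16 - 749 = -12071 / 16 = -754.44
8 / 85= 0.09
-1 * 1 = -1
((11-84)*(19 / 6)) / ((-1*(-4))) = -1387 / 24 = -57.79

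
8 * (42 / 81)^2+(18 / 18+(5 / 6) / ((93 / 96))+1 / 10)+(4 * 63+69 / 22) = 322230347 / 1242945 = 259.25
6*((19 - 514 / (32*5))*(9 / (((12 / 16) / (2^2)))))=22734 / 5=4546.80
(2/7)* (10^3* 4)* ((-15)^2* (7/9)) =200000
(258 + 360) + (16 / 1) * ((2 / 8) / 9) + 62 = 6124 / 9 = 680.44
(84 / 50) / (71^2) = 42 / 126025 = 0.00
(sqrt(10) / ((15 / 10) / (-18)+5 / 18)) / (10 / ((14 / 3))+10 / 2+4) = 6* sqrt(10) / 13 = 1.46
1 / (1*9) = 1 / 9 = 0.11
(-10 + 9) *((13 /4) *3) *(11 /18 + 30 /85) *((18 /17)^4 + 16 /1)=-690928940 /4259571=-162.21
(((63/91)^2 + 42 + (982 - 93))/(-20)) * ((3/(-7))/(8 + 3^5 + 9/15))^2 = -104175/770894852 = -0.00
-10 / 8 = -5 / 4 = -1.25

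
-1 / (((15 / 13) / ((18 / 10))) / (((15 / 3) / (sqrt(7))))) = -39* sqrt(7) / 35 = -2.95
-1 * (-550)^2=-302500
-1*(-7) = 7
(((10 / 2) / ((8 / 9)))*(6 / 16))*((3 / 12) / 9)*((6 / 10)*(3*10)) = 135 / 128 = 1.05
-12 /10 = -6 /5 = -1.20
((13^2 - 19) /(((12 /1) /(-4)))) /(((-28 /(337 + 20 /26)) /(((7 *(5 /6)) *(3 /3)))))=548875 /156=3518.43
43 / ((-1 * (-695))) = 43 / 695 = 0.06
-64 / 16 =-4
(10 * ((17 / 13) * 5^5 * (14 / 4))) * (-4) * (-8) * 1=59500000 / 13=4576923.08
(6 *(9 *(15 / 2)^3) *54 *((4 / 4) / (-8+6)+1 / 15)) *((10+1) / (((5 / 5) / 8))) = -46911150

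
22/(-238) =-0.09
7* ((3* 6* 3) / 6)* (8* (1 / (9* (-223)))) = -56 / 223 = -0.25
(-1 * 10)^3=-1000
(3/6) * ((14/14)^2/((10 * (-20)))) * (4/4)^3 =-1/400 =-0.00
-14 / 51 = -0.27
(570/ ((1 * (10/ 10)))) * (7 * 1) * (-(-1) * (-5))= -19950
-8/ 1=-8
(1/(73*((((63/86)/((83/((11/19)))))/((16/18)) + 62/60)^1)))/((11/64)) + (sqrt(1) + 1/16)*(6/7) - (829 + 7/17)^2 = -151182778511092059549/219767042418616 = -687922.89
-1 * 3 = -3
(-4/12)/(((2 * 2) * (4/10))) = -5/24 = -0.21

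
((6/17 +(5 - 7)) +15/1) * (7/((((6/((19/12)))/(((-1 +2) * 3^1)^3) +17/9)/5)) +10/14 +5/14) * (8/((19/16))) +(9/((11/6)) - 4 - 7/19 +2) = 837884679/507661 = 1650.48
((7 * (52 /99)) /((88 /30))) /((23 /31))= 14105 /8349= 1.69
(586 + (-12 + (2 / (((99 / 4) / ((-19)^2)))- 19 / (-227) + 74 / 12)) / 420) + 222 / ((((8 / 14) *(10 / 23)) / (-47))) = -781724814193 / 18877320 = -41410.79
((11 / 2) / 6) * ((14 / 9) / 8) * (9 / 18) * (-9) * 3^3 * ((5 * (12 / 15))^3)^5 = -23253221376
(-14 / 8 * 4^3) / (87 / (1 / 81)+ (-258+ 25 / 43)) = -0.02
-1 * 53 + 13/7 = -358/7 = -51.14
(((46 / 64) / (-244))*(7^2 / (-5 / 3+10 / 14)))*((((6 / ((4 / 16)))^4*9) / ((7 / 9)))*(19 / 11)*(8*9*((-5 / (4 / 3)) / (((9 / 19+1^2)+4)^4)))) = -1483019895798693 / 4906094336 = -302281.16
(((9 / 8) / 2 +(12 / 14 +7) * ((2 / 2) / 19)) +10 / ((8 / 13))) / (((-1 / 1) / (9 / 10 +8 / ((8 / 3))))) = -1429623 / 21280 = -67.18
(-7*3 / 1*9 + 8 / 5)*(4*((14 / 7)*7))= -52472 / 5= -10494.40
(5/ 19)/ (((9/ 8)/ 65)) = 2600/ 171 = 15.20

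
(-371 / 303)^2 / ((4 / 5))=688205 / 367236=1.87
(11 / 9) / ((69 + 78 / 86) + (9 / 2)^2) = 1892 / 139563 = 0.01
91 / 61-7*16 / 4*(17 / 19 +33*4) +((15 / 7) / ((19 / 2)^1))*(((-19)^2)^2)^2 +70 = 31079890756143 / 8113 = 3830875231.87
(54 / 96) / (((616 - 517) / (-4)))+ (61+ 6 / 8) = 679 / 11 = 61.73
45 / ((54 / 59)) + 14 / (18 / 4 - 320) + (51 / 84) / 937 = 2439678467 / 49664748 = 49.12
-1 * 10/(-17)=10/17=0.59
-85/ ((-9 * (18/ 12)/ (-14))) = -2380/ 27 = -88.15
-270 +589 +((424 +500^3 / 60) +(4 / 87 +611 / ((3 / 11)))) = 181509554 / 87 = 2086316.71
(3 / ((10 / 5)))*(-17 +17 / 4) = -153 / 8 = -19.12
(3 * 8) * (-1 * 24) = -576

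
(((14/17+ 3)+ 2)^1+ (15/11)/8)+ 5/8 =4951/748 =6.62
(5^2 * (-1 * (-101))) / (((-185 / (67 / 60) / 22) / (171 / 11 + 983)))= -37164364 / 111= -334814.09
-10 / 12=-0.83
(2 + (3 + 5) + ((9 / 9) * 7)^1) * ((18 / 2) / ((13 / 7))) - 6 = 76.38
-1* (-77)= 77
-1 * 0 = 0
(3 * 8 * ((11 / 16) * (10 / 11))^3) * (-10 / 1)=-1875 / 32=-58.59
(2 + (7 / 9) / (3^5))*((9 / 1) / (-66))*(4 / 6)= -4381 / 24057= -0.18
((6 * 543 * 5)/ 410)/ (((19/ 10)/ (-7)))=-114030/ 779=-146.38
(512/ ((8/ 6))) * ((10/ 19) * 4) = 15360/ 19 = 808.42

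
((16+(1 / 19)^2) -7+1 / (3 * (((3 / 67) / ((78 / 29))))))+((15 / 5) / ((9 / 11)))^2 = 4001585 / 94221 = 42.47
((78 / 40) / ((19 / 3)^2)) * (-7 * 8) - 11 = -24769 / 1805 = -13.72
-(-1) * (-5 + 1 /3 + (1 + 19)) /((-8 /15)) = -115 /4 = -28.75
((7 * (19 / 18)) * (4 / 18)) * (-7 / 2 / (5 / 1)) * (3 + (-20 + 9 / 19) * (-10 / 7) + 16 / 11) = -331289 / 8910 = -37.18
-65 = -65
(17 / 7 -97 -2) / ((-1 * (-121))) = -0.80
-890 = -890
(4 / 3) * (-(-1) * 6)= 8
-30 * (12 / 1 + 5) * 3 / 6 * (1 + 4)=-1275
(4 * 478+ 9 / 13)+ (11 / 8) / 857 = 170474583 / 89128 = 1912.69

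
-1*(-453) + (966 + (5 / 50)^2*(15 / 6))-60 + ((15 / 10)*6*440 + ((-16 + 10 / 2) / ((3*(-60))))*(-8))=1914673 / 360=5318.54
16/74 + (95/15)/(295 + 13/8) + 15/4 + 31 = 36863321/1053612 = 34.99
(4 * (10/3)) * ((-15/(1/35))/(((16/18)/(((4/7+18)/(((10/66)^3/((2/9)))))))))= -9343620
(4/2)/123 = 2/123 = 0.02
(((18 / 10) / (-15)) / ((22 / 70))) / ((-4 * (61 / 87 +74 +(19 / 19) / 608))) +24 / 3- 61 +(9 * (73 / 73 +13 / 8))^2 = 1003731832223 / 1987029440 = 505.14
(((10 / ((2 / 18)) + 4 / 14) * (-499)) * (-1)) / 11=315368 / 77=4095.69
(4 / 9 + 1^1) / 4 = 13 / 36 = 0.36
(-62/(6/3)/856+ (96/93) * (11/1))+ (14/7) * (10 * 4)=2423231/26536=91.32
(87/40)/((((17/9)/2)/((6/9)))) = 261/170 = 1.54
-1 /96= -0.01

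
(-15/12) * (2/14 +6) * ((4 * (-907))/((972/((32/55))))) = 312008/18711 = 16.68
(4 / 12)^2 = 0.11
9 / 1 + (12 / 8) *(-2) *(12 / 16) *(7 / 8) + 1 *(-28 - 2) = -735 / 32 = -22.97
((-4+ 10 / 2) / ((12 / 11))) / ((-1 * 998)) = -11 / 11976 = -0.00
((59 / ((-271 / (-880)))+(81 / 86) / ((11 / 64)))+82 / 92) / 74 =1167242735 / 436334932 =2.68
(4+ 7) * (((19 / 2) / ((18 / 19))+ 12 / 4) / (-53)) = -5159 / 1908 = -2.70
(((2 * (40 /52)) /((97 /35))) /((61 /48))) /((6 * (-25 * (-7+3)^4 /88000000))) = -77000000 /76921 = -1001.03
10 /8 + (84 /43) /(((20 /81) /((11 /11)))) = 7879 /860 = 9.16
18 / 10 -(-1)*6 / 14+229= 8093 / 35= 231.23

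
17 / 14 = 1.21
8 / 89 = 0.09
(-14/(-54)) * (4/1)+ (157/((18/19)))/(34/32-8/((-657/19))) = 47416772/367227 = 129.12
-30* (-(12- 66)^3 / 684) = -131220 / 19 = -6906.32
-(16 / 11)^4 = -65536 / 14641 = -4.48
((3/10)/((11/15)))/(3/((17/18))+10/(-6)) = 459/1694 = 0.27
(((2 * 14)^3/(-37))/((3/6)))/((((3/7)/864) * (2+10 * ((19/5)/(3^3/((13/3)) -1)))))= -47767552/185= -258202.98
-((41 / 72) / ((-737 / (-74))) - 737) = 19552567 / 26532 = 736.94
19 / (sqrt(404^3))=19 * sqrt(101) / 81608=0.00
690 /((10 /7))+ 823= 1306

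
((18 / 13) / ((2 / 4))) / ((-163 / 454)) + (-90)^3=-1544767344 / 2119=-729007.71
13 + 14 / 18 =124 / 9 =13.78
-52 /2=-26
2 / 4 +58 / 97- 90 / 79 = -633 / 15326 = -0.04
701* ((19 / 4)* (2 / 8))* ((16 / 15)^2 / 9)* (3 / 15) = 213104 / 10125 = 21.05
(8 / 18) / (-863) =-4 / 7767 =-0.00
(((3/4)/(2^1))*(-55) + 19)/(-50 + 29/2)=13/284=0.05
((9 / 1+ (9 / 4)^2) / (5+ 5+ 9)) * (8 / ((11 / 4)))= 450 / 209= 2.15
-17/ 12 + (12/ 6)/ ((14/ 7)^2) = -0.92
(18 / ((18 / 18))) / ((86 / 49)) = 441 / 43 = 10.26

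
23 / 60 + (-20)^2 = 24023 / 60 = 400.38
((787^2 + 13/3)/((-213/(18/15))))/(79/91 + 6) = -67635568/133125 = -508.06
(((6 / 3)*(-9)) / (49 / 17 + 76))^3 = -39304 / 3307949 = -0.01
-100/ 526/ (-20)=5/ 526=0.01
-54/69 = -18/23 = -0.78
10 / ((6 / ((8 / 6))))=20 / 9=2.22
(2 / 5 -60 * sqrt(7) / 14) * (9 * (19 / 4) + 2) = 179 / 10 -2685 * sqrt(7) / 14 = -489.52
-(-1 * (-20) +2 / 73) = -1462 / 73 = -20.03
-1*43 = -43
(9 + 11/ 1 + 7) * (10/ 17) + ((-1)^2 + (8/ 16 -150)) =-4509/ 34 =-132.62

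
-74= -74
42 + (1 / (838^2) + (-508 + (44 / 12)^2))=-2860239803 / 6320196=-452.56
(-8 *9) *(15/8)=-135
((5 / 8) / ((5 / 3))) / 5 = 3 / 40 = 0.08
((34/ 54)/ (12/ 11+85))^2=34969/ 653773761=0.00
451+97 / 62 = 28059 / 62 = 452.56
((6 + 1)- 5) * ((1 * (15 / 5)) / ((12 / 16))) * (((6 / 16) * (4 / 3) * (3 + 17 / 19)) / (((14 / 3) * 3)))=148 / 133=1.11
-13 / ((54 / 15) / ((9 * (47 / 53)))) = -3055 / 106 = -28.82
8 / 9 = 0.89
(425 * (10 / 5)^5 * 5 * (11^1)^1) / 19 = 748000 / 19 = 39368.42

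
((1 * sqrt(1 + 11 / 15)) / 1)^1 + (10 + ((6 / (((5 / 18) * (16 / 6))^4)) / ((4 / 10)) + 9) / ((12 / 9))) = sqrt(390) / 15 + 6926969 / 128000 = 55.43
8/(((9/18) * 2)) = 8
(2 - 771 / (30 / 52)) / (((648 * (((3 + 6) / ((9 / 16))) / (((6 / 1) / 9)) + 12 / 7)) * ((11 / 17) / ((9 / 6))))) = -16541 / 89100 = -0.19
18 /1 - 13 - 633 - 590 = -1218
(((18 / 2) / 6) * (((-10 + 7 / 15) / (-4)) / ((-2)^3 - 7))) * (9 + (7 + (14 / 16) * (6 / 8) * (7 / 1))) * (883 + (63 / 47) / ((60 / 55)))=-3133097539 / 721920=-4339.95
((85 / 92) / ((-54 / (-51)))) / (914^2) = 1445 / 1383415776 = 0.00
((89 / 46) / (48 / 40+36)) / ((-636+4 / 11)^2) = 53845 / 418286275584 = 0.00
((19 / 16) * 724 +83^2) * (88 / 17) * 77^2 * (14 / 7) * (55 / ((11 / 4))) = 161717032400 / 17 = 9512766611.76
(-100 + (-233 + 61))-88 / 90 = -12284 / 45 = -272.98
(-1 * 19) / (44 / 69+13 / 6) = -874 / 129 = -6.78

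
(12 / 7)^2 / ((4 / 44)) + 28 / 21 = 4948 / 147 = 33.66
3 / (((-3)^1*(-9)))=1 / 9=0.11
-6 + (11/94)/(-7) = -3959/658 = -6.02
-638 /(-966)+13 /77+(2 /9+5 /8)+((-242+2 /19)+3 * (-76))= -1134365411 /2422728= -468.22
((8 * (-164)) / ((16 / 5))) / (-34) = 205 / 17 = 12.06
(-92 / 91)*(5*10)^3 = -11500000 / 91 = -126373.63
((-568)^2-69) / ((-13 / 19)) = -6128545 / 13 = -471426.54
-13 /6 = -2.17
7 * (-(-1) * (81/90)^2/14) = 81/200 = 0.40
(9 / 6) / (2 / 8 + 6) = 6 / 25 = 0.24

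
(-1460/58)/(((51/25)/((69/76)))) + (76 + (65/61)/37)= 2741010323/42282638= 64.83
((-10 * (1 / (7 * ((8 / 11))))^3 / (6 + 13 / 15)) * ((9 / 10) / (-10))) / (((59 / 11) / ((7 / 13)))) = 0.00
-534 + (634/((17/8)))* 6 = 21354/17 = 1256.12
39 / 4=9.75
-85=-85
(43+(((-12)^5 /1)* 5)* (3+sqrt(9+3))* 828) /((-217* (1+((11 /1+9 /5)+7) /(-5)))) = -10367243.49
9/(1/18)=162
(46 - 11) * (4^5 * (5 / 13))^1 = 179200 / 13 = 13784.62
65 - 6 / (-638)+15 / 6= 43071 / 638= 67.51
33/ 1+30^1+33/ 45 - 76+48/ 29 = -4616/ 435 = -10.61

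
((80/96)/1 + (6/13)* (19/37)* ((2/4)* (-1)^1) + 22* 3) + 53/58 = 2830055/41847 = 67.63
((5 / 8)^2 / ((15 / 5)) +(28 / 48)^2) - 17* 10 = -97649 / 576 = -169.53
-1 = -1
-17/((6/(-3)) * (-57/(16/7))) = -136/399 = -0.34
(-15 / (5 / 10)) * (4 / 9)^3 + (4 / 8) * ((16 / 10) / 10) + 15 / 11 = -1.19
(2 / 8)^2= 1 / 16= 0.06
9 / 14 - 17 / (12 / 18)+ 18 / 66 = -1893 / 77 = -24.58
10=10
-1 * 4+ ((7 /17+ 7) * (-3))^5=-7717192237796 /1419857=-5435189.77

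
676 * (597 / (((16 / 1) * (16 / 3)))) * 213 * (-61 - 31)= -1482824421 / 16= -92676526.31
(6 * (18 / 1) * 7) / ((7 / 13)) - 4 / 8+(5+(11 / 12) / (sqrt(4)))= 33815 / 24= 1408.96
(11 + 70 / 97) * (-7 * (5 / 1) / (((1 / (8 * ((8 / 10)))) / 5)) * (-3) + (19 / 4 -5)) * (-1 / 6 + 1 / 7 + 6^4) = 277237821211 / 5432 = 51037890.50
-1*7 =-7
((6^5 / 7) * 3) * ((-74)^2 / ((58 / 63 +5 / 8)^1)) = 9197577216 / 779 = 11806902.72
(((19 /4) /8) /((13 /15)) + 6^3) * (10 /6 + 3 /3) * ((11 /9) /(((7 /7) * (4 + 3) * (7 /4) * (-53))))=-1.09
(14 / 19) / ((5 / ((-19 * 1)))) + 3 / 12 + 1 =-31 / 20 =-1.55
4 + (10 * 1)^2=104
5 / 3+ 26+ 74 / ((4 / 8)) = 527 / 3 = 175.67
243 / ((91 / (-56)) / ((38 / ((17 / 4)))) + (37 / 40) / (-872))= -40260240 / 30287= -1329.29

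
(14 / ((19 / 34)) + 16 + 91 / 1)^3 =15794358229 / 6859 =2302720.25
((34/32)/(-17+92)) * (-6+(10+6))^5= 1416.67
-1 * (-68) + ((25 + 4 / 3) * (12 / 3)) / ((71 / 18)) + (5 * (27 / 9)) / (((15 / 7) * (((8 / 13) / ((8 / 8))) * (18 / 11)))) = 1039327 / 10224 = 101.66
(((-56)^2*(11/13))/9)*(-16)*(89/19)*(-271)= 13312144384/2223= 5988369.04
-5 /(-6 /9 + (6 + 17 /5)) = -0.57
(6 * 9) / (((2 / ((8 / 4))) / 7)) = 378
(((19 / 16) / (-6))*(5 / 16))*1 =-95 / 1536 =-0.06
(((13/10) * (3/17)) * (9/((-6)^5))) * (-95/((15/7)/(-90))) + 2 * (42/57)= 12845/31008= 0.41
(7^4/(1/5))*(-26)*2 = -624260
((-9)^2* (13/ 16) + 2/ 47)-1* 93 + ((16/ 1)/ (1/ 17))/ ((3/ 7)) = 1370569/ 2256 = 607.52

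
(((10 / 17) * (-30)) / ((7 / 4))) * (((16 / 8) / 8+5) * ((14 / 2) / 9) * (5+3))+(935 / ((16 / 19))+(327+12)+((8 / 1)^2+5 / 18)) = 2898869 / 2448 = 1184.18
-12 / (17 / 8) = -96 / 17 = -5.65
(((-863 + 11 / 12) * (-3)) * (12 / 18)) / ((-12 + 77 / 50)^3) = -1.51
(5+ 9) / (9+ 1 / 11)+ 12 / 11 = 1447 / 550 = 2.63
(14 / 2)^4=2401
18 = 18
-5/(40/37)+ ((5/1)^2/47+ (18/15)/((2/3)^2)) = -2619/1880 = -1.39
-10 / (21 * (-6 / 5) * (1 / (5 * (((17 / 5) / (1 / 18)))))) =850 / 7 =121.43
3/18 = 1/6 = 0.17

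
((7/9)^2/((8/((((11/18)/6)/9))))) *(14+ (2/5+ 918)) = 0.80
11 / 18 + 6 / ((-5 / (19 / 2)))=-971 / 90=-10.79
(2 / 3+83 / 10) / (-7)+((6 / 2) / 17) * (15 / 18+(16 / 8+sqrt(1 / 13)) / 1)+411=3 * sqrt(13) / 221+43073 / 105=410.27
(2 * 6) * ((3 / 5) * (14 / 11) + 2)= 1824 / 55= 33.16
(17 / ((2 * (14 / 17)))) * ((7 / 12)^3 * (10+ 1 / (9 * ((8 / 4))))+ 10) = 123.82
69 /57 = 1.21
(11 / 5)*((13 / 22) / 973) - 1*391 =-3804417 / 9730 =-391.00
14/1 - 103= -89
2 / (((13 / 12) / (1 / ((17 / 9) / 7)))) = 1512 / 221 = 6.84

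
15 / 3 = 5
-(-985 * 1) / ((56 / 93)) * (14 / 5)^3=897729 / 25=35909.16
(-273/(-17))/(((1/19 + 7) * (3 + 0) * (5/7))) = 12103/11390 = 1.06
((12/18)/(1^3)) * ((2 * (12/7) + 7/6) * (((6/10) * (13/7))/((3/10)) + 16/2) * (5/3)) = 79130/1323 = 59.81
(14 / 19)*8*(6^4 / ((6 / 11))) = 266112 / 19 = 14005.89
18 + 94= 112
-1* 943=-943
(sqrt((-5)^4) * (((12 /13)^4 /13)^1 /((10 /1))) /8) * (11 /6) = 11880 /371293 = 0.03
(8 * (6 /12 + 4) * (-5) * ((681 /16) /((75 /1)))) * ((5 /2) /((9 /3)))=-681 /8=-85.12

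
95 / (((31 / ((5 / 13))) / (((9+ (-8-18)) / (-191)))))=8075 / 76973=0.10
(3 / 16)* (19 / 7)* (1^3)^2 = 57 / 112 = 0.51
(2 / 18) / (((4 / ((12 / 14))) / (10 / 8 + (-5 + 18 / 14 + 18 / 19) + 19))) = 9301 / 22344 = 0.42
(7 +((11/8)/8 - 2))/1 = 5.17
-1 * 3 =-3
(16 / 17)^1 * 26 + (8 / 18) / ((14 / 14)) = 3812 / 153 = 24.92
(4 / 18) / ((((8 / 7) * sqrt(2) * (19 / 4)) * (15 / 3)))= 7 * sqrt(2) / 1710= 0.01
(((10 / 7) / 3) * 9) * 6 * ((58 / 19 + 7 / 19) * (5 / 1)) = 58500 / 133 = 439.85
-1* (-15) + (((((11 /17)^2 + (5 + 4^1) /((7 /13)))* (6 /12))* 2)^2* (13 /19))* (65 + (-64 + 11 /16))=27520231740 /77758051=353.92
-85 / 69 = -1.23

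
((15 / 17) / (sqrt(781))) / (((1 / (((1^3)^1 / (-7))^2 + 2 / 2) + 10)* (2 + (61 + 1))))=125* sqrt(781) / 77750112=0.00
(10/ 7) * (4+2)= 60/ 7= 8.57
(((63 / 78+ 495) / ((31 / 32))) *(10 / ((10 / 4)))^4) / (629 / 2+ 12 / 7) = 739221504 / 1784081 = 414.34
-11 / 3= -3.67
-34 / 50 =-17 / 25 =-0.68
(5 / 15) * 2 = 2 / 3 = 0.67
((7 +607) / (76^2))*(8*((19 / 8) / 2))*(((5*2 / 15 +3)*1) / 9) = 3377 / 8208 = 0.41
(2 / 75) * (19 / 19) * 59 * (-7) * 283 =-233758 / 75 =-3116.77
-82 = -82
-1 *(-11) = 11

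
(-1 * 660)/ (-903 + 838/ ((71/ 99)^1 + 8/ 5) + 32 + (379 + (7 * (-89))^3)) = 757020/ 277349758463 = 0.00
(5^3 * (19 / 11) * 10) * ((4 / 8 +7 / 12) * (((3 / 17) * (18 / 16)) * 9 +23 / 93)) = 3971605625 / 834768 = 4757.74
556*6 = 3336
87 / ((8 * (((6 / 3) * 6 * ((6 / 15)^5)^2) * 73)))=283203125 / 2392064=118.39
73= 73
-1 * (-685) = 685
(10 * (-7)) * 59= -4130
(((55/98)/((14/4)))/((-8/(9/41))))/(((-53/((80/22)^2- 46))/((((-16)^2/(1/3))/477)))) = -0.00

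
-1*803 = -803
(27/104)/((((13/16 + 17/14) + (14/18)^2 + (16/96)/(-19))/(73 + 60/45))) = 43242822/5877469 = 7.36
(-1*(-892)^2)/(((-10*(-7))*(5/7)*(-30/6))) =397832/125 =3182.66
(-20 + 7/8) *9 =-1377/8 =-172.12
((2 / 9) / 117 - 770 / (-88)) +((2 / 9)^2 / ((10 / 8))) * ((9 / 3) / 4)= 184939 / 21060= 8.78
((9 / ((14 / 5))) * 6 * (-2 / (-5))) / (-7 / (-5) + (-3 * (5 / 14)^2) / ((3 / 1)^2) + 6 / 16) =45360 / 10187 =4.45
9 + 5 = 14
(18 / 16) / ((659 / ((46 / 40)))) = 207 / 105440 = 0.00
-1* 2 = -2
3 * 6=18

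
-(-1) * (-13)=-13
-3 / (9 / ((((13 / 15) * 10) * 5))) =-130 / 9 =-14.44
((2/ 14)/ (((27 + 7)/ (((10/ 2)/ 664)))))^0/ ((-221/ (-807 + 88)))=719/ 221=3.25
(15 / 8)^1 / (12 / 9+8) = 45 / 224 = 0.20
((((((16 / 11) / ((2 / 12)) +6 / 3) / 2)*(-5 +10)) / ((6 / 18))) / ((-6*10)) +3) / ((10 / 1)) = 73 / 440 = 0.17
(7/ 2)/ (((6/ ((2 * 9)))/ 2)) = 21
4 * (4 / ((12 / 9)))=12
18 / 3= 6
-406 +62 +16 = -328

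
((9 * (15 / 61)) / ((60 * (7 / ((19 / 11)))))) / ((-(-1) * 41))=171 / 770308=0.00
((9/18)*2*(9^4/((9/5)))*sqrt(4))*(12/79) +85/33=2893555/2607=1109.92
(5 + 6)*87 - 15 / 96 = 30619 / 32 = 956.84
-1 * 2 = -2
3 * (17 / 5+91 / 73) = 5088 / 365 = 13.94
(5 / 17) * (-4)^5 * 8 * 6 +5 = -245675 / 17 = -14451.47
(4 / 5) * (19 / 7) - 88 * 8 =-24564 / 35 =-701.83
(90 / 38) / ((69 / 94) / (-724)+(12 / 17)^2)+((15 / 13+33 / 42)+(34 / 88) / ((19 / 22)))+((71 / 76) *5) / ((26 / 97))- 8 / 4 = 1018040891557 / 45092887112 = 22.58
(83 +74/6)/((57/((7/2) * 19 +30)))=27599/171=161.40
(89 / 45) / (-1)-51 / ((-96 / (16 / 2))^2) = -2.33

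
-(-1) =1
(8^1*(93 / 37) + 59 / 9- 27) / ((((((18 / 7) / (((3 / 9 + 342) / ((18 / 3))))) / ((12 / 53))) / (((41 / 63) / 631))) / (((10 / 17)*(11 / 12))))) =-129689560 / 138014879967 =-0.00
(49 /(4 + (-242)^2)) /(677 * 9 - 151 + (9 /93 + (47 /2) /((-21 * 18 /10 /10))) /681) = 195508971 /1388554705076480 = 0.00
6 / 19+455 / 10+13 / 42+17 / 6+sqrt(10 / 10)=13289 / 266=49.96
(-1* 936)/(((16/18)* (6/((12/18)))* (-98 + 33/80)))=9360/7807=1.20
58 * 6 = 348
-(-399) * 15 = 5985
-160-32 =-192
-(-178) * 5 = 890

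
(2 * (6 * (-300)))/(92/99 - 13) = 71280/239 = 298.24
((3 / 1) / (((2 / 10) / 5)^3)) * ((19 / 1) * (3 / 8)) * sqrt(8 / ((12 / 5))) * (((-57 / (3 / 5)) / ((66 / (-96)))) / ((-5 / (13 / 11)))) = -439968750 * sqrt(30) / 121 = -19915769.34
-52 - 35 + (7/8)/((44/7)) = -30575/352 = -86.86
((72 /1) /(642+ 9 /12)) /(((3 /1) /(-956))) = -30592 /857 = -35.70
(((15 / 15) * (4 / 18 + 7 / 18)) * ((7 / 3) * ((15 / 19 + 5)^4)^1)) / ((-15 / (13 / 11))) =-1332331000 / 10556001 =-126.22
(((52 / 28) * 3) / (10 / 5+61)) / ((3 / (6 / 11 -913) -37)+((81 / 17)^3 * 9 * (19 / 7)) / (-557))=-357066606221 / 168559106952201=-0.00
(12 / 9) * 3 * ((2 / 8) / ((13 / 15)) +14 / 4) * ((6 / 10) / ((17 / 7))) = 4137 / 1105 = 3.74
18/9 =2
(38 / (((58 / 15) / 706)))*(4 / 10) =80484 / 29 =2775.31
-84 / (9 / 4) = -112 / 3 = -37.33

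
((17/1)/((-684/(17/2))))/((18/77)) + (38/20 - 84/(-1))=10464743/123120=85.00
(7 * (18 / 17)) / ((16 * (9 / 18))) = 0.93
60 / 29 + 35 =1075 / 29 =37.07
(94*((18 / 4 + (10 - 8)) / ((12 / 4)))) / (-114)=-611 / 342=-1.79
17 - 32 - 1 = -16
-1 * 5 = -5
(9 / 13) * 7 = 63 / 13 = 4.85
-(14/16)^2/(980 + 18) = -49/63872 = -0.00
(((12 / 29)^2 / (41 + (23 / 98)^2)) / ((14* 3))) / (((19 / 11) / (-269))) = -32477984 / 2100135949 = -0.02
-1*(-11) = 11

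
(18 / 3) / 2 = 3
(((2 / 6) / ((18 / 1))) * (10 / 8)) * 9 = 5 / 24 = 0.21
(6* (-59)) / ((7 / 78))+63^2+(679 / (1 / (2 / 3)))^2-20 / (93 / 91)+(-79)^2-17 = 412348549 / 1953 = 211135.97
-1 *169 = -169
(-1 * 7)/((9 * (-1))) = 7/9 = 0.78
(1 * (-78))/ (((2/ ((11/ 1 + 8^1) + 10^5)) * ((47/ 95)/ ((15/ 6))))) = -1852851975/ 94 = -19711191.22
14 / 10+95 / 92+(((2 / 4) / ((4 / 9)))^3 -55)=-3011333 / 58880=-51.14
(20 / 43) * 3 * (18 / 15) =1.67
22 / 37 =0.59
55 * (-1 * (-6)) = 330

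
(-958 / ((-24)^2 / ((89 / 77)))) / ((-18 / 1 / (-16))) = -42631 / 24948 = -1.71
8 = 8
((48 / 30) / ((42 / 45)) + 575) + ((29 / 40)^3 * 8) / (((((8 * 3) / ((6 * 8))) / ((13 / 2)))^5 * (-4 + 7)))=63485142839 / 168000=377887.75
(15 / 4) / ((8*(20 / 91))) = 273 / 128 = 2.13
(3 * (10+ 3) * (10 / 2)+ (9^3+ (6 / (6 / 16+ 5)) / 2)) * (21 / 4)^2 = 4383099 / 172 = 25483.13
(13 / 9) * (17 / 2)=12.28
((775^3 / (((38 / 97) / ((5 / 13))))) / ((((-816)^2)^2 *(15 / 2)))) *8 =45151984375 / 41066610204672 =0.00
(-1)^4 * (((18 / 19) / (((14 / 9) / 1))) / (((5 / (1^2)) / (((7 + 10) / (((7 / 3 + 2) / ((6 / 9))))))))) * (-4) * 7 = -11016 / 1235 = -8.92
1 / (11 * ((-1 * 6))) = -1 / 66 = -0.02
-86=-86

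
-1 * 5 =-5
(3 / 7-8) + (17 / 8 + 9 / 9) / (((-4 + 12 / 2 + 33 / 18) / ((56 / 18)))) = -2432 / 483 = -5.04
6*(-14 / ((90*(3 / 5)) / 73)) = -113.56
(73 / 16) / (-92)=-0.05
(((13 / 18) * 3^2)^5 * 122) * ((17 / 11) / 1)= 385030841 / 176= 2187675.23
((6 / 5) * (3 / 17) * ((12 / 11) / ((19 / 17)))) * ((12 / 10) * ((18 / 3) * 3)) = 23328 / 5225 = 4.46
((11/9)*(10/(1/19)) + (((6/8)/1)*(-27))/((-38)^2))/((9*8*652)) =12071111/2440336896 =0.00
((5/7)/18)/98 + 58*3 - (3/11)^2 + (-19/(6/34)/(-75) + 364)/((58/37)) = 440926678631/1083228300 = 407.05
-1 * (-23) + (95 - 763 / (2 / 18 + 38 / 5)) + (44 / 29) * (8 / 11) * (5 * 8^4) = 227601639 / 10063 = 22617.67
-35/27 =-1.30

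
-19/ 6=-3.17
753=753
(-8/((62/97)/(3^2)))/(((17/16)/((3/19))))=-167616/10013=-16.74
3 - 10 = -7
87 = 87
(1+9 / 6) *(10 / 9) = 25 / 9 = 2.78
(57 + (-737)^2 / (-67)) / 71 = -8050 / 71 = -113.38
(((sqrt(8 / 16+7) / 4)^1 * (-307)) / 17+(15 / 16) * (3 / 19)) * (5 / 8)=225 / 2432-1535 * sqrt(30) / 1088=-7.64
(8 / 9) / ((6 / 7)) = 28 / 27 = 1.04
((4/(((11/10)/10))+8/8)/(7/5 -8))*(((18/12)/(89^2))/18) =-685/11501292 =-0.00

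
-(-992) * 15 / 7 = 14880 / 7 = 2125.71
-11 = -11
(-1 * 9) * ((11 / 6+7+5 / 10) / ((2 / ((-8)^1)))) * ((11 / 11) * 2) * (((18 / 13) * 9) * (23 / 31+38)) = 130745664 / 403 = 324430.93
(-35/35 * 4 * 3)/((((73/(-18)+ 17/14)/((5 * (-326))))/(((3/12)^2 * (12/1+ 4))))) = -1232280/179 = -6884.25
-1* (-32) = 32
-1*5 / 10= -1 / 2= -0.50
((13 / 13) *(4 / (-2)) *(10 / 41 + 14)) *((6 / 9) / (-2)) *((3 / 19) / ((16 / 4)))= 292 / 779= 0.37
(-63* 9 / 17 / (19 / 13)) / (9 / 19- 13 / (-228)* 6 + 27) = -2106 / 2567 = -0.82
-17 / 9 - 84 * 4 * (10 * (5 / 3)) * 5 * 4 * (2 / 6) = -336017 / 9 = -37335.22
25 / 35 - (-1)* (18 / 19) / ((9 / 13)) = 277 / 133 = 2.08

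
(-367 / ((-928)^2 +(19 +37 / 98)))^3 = -46523932808696 / 601167370388359828305491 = -0.00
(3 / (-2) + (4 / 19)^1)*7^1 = -343 / 38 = -9.03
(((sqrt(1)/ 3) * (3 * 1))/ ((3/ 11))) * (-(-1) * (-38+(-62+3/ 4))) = -4367/ 12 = -363.92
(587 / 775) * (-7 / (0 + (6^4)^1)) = -4109 / 1004400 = -0.00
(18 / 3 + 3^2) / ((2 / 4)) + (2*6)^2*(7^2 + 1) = 7230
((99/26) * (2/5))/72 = 0.02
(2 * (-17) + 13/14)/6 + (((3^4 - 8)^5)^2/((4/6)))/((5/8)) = 4332006836341186107877/420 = 10314301991288538352.09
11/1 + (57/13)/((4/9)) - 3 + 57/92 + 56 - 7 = 20178/299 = 67.48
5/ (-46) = -5/ 46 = -0.11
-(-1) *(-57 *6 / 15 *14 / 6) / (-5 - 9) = 19 / 5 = 3.80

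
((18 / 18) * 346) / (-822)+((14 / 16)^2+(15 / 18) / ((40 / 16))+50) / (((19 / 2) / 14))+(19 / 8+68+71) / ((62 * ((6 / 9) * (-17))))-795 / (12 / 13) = -34527986513 / 43896992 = -786.57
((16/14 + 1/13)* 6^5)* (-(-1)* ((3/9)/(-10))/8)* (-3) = 53946/455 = 118.56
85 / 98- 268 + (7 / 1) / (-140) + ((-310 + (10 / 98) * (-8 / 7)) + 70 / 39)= -153970447 / 267540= -575.50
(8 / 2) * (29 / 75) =1.55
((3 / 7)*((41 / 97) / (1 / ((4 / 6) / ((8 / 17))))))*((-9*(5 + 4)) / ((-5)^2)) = -0.83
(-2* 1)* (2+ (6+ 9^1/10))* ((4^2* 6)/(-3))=2848/5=569.60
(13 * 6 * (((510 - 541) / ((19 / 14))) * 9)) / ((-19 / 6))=1828008 / 361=5063.73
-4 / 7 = -0.57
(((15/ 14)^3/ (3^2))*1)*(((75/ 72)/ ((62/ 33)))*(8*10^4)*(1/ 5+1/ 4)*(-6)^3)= -6264843750/ 10633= -589188.73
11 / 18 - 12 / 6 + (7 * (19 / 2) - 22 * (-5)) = 175.11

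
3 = 3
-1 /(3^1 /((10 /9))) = -10 /27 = -0.37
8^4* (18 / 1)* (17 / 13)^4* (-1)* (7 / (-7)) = 6157836288 / 28561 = 215602.97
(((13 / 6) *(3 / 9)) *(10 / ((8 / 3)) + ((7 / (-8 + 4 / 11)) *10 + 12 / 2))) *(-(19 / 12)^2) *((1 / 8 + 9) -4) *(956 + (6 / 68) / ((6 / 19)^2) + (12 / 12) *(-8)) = -521442116195 / 101523456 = -5136.17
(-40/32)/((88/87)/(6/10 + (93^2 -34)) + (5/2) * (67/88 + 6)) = -0.07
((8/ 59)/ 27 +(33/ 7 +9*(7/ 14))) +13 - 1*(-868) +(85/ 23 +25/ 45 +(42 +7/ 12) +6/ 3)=963367831/ 1025892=939.05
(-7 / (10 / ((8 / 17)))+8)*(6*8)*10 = 62592 / 17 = 3681.88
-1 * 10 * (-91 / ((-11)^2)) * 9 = 8190 / 121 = 67.69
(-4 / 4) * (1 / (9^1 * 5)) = -1 / 45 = -0.02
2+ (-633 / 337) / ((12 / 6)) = 715 / 674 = 1.06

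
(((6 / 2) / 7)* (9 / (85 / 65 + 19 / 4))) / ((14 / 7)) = 78 / 245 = 0.32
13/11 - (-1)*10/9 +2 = 425/99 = 4.29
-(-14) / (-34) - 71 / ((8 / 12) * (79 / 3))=-11969 / 2686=-4.46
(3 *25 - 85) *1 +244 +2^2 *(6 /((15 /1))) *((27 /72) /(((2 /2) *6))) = 2341 /10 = 234.10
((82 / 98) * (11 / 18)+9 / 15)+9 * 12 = 481181 / 4410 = 109.11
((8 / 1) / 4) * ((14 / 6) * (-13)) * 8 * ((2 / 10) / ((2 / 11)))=-8008 / 15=-533.87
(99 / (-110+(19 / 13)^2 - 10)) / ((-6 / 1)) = 0.14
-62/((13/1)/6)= -372/13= -28.62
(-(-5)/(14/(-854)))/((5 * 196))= -61/196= -0.31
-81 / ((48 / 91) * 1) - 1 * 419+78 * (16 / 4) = -260.56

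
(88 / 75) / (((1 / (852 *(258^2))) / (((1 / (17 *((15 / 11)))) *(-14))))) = -85396464384 / 2125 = -40186571.47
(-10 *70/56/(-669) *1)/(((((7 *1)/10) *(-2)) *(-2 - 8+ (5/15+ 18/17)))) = 2125/1370558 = 0.00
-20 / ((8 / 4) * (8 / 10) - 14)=50 / 31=1.61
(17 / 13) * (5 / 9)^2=0.40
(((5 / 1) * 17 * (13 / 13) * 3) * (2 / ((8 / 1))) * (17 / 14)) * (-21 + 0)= -13005 / 8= -1625.62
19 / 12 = 1.58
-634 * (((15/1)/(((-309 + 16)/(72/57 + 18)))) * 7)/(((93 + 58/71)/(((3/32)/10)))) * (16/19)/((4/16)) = 1.47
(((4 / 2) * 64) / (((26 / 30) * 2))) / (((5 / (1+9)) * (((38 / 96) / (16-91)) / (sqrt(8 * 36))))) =-82944000 * sqrt(2) / 247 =-474900.93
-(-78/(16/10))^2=-38025/16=-2376.56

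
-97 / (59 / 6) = -582 / 59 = -9.86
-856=-856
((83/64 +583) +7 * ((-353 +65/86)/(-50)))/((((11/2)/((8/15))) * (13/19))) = 89.80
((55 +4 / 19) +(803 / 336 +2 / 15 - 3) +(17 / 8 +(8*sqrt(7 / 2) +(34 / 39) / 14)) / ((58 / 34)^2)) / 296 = 289*sqrt(14) / 62234 +2766194329 / 14756926080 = 0.20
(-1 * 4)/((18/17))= -34/9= -3.78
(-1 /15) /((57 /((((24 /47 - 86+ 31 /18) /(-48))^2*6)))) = -5022131689 /234983877120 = -0.02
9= 9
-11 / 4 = -2.75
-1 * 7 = -7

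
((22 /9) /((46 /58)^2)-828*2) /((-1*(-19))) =-7865714 /90459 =-86.95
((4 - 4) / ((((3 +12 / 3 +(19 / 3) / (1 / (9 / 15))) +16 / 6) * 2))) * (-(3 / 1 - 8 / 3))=0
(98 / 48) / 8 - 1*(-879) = 879.26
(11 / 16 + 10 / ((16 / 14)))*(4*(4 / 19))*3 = 453 / 19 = 23.84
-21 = -21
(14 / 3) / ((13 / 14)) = 196 / 39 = 5.03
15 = 15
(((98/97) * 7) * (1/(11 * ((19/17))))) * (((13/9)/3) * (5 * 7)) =5306210/547371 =9.69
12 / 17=0.71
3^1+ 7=10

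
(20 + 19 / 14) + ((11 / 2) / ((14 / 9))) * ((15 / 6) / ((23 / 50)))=26129 / 644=40.57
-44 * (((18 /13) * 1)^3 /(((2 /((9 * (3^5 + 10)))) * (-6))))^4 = -65985707260667786186384064 /23298085122481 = -2832237366881.12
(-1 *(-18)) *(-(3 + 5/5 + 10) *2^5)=-8064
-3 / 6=-1 / 2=-0.50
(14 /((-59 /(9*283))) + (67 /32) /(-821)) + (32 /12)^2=-8332095289 /13950432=-597.26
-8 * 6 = -48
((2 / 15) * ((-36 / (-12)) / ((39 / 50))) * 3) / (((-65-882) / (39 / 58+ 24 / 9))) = -5810 / 1071057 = -0.01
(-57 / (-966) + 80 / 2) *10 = 64495 / 161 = 400.59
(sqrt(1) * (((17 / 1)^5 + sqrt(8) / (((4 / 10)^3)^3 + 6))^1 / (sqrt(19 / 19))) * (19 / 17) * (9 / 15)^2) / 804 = 4453125 * sqrt(2) / 26696478836 + 4760697 / 6700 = 710.55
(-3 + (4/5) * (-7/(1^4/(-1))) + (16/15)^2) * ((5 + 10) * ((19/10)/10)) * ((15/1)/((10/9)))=143811/1000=143.81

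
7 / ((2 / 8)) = 28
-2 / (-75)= 2 / 75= 0.03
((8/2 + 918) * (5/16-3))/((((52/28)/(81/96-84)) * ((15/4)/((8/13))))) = 18207.25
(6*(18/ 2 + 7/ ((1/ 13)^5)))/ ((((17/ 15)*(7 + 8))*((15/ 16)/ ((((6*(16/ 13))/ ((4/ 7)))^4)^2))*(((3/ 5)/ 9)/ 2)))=316658964993052117586411520/ 13867422257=22834738794602504.15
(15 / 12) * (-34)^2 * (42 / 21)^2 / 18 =2890 / 9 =321.11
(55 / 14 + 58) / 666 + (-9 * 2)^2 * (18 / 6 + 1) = 4028257 / 3108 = 1296.09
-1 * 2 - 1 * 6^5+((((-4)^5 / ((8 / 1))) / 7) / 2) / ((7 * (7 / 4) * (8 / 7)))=-381154 / 49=-7778.65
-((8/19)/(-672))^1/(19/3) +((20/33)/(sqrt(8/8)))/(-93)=-199091/31021452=-0.01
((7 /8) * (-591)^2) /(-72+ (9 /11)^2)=-4695889 /1096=-4284.57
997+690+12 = 1699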